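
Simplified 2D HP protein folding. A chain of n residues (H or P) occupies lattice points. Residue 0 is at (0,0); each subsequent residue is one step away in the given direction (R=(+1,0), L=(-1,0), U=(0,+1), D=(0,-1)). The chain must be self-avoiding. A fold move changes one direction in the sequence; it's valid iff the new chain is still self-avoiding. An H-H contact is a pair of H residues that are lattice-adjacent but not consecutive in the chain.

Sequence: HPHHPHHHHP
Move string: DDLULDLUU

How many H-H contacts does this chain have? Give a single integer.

Answer: 2

Derivation:
Positions: [(0, 0), (0, -1), (0, -2), (-1, -2), (-1, -1), (-2, -1), (-2, -2), (-3, -2), (-3, -1), (-3, 0)]
H-H contact: residue 3 @(-1,-2) - residue 6 @(-2, -2)
H-H contact: residue 5 @(-2,-1) - residue 8 @(-3, -1)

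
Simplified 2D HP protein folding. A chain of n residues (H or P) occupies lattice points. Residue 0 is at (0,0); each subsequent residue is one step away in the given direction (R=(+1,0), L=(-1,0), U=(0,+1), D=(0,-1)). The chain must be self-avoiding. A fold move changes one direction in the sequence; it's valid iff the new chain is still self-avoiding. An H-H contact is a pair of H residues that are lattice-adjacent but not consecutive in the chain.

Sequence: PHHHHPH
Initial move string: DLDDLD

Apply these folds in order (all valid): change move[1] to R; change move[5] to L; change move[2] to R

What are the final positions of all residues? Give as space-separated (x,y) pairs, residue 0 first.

Initial moves: DLDDLD
Fold: move[1]->R => DRDDLD (positions: [(0, 0), (0, -1), (1, -1), (1, -2), (1, -3), (0, -3), (0, -4)])
Fold: move[5]->L => DRDDLL (positions: [(0, 0), (0, -1), (1, -1), (1, -2), (1, -3), (0, -3), (-1, -3)])
Fold: move[2]->R => DRRDLL (positions: [(0, 0), (0, -1), (1, -1), (2, -1), (2, -2), (1, -2), (0, -2)])

Answer: (0,0) (0,-1) (1,-1) (2,-1) (2,-2) (1,-2) (0,-2)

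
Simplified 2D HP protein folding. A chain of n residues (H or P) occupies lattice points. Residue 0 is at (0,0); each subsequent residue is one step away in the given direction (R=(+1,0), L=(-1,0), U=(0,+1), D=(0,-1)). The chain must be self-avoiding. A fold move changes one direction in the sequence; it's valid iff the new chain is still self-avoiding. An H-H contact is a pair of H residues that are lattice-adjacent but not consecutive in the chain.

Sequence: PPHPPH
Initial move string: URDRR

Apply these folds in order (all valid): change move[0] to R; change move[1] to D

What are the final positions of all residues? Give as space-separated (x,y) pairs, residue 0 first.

Answer: (0,0) (1,0) (1,-1) (1,-2) (2,-2) (3,-2)

Derivation:
Initial moves: URDRR
Fold: move[0]->R => RRDRR (positions: [(0, 0), (1, 0), (2, 0), (2, -1), (3, -1), (4, -1)])
Fold: move[1]->D => RDDRR (positions: [(0, 0), (1, 0), (1, -1), (1, -2), (2, -2), (3, -2)])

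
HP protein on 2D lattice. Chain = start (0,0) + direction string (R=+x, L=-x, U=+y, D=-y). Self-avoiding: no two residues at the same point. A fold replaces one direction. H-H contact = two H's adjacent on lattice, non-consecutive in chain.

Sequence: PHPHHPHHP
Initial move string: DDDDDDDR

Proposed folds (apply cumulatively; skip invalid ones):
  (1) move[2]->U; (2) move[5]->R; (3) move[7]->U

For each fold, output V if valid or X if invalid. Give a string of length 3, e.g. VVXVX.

Answer: XVX

Derivation:
Initial: DDDDDDDR -> [(0, 0), (0, -1), (0, -2), (0, -3), (0, -4), (0, -5), (0, -6), (0, -7), (1, -7)]
Fold 1: move[2]->U => DDUDDDDR INVALID (collision), skipped
Fold 2: move[5]->R => DDDDDRDR VALID
Fold 3: move[7]->U => DDDDDRDU INVALID (collision), skipped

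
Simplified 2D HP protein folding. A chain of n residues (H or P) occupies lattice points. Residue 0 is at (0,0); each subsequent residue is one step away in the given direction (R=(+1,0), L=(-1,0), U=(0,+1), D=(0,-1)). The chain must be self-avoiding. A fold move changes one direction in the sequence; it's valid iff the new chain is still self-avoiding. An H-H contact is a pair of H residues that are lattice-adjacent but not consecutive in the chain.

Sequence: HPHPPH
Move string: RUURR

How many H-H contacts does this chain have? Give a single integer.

Answer: 0

Derivation:
Positions: [(0, 0), (1, 0), (1, 1), (1, 2), (2, 2), (3, 2)]
No H-H contacts found.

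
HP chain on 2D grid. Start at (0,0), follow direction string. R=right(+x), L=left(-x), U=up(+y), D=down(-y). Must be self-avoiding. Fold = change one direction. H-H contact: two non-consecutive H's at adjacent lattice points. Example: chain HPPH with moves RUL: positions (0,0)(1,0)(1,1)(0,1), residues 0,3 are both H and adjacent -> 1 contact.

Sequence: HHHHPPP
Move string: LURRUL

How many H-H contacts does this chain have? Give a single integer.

Positions: [(0, 0), (-1, 0), (-1, 1), (0, 1), (1, 1), (1, 2), (0, 2)]
H-H contact: residue 0 @(0,0) - residue 3 @(0, 1)

Answer: 1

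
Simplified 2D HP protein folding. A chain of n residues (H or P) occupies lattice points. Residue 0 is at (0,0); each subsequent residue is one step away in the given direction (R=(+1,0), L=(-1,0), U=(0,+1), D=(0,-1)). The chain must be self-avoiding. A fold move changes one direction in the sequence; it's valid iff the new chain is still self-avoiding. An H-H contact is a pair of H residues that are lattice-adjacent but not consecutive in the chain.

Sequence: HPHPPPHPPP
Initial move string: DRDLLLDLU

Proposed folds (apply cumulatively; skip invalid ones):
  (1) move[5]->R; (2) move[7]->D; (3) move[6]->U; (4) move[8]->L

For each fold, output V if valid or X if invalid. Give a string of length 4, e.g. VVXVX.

Answer: XXVV

Derivation:
Initial: DRDLLLDLU -> [(0, 0), (0, -1), (1, -1), (1, -2), (0, -2), (-1, -2), (-2, -2), (-2, -3), (-3, -3), (-3, -2)]
Fold 1: move[5]->R => DRDLLRDLU INVALID (collision), skipped
Fold 2: move[7]->D => DRDLLLDDU INVALID (collision), skipped
Fold 3: move[6]->U => DRDLLLULU VALID
Fold 4: move[8]->L => DRDLLLULL VALID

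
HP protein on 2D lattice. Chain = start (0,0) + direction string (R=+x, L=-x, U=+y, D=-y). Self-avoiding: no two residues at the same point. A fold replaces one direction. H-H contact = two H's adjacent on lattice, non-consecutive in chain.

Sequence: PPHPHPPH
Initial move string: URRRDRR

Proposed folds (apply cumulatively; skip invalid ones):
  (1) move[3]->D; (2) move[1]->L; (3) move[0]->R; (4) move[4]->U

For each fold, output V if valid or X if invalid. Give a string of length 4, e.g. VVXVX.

Initial: URRRDRR -> [(0, 0), (0, 1), (1, 1), (2, 1), (3, 1), (3, 0), (4, 0), (5, 0)]
Fold 1: move[3]->D => URRDDRR VALID
Fold 2: move[1]->L => ULRDDRR INVALID (collision), skipped
Fold 3: move[0]->R => RRRDDRR VALID
Fold 4: move[4]->U => RRRDURR INVALID (collision), skipped

Answer: VXVX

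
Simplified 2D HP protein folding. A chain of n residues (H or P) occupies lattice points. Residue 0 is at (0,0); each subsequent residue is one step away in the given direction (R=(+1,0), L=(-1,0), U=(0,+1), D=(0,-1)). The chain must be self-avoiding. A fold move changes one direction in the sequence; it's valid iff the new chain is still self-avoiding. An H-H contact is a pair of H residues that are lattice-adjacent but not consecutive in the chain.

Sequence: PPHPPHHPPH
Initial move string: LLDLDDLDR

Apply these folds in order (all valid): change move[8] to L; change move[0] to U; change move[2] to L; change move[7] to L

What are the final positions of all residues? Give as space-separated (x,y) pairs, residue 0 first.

Answer: (0,0) (0,1) (-1,1) (-2,1) (-3,1) (-3,0) (-3,-1) (-4,-1) (-5,-1) (-6,-1)

Derivation:
Initial moves: LLDLDDLDR
Fold: move[8]->L => LLDLDDLDL (positions: [(0, 0), (-1, 0), (-2, 0), (-2, -1), (-3, -1), (-3, -2), (-3, -3), (-4, -3), (-4, -4), (-5, -4)])
Fold: move[0]->U => ULDLDDLDL (positions: [(0, 0), (0, 1), (-1, 1), (-1, 0), (-2, 0), (-2, -1), (-2, -2), (-3, -2), (-3, -3), (-4, -3)])
Fold: move[2]->L => ULLLDDLDL (positions: [(0, 0), (0, 1), (-1, 1), (-2, 1), (-3, 1), (-3, 0), (-3, -1), (-4, -1), (-4, -2), (-5, -2)])
Fold: move[7]->L => ULLLDDLLL (positions: [(0, 0), (0, 1), (-1, 1), (-2, 1), (-3, 1), (-3, 0), (-3, -1), (-4, -1), (-5, -1), (-6, -1)])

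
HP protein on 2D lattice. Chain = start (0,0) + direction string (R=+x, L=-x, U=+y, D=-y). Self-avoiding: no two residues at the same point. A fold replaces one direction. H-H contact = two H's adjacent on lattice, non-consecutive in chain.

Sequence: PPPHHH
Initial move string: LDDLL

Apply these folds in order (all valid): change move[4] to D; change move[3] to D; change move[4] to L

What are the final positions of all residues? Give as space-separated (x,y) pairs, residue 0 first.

Answer: (0,0) (-1,0) (-1,-1) (-1,-2) (-1,-3) (-2,-3)

Derivation:
Initial moves: LDDLL
Fold: move[4]->D => LDDLD (positions: [(0, 0), (-1, 0), (-1, -1), (-1, -2), (-2, -2), (-2, -3)])
Fold: move[3]->D => LDDDD (positions: [(0, 0), (-1, 0), (-1, -1), (-1, -2), (-1, -3), (-1, -4)])
Fold: move[4]->L => LDDDL (positions: [(0, 0), (-1, 0), (-1, -1), (-1, -2), (-1, -3), (-2, -3)])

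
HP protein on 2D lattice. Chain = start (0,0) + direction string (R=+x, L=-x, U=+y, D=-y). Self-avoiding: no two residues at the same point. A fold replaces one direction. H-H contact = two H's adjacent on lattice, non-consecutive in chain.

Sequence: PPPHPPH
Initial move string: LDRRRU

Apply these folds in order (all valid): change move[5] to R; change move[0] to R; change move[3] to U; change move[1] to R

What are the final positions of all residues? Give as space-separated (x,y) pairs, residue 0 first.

Initial moves: LDRRRU
Fold: move[5]->R => LDRRRR (positions: [(0, 0), (-1, 0), (-1, -1), (0, -1), (1, -1), (2, -1), (3, -1)])
Fold: move[0]->R => RDRRRR (positions: [(0, 0), (1, 0), (1, -1), (2, -1), (3, -1), (4, -1), (5, -1)])
Fold: move[3]->U => RDRURR (positions: [(0, 0), (1, 0), (1, -1), (2, -1), (2, 0), (3, 0), (4, 0)])
Fold: move[1]->R => RRRURR (positions: [(0, 0), (1, 0), (2, 0), (3, 0), (3, 1), (4, 1), (5, 1)])

Answer: (0,0) (1,0) (2,0) (3,0) (3,1) (4,1) (5,1)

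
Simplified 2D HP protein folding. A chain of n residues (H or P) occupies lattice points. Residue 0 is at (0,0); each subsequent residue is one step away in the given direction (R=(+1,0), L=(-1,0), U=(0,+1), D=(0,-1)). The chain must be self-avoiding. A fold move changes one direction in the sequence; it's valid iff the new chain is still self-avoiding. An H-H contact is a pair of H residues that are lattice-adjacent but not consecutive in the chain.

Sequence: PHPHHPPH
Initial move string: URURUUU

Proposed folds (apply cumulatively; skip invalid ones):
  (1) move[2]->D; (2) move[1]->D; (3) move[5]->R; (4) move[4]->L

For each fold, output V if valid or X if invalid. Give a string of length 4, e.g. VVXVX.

Initial: URURUUU -> [(0, 0), (0, 1), (1, 1), (1, 2), (2, 2), (2, 3), (2, 4), (2, 5)]
Fold 1: move[2]->D => URDRUUU VALID
Fold 2: move[1]->D => UDDRUUU INVALID (collision), skipped
Fold 3: move[5]->R => URDRURU VALID
Fold 4: move[4]->L => URDRLRU INVALID (collision), skipped

Answer: VXVX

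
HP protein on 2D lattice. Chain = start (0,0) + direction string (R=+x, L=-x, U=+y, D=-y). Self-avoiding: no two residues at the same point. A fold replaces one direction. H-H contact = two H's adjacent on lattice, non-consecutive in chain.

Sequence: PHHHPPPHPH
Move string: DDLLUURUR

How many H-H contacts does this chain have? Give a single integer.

Answer: 0

Derivation:
Positions: [(0, 0), (0, -1), (0, -2), (-1, -2), (-2, -2), (-2, -1), (-2, 0), (-1, 0), (-1, 1), (0, 1)]
No H-H contacts found.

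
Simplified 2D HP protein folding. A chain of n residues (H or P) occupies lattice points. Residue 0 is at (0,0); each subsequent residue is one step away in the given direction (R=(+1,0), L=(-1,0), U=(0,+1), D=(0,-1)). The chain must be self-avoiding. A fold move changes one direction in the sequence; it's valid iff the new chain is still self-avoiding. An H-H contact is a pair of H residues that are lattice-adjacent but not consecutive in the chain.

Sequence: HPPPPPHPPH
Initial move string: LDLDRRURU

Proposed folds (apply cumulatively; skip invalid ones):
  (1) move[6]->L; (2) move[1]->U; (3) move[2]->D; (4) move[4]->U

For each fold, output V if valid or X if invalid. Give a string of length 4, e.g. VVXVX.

Initial: LDLDRRURU -> [(0, 0), (-1, 0), (-1, -1), (-2, -1), (-2, -2), (-1, -2), (0, -2), (0, -1), (1, -1), (1, 0)]
Fold 1: move[6]->L => LDLDRRLRU INVALID (collision), skipped
Fold 2: move[1]->U => LULDRRURU INVALID (collision), skipped
Fold 3: move[2]->D => LDDDRRURU VALID
Fold 4: move[4]->U => LDDDURURU INVALID (collision), skipped

Answer: XXVX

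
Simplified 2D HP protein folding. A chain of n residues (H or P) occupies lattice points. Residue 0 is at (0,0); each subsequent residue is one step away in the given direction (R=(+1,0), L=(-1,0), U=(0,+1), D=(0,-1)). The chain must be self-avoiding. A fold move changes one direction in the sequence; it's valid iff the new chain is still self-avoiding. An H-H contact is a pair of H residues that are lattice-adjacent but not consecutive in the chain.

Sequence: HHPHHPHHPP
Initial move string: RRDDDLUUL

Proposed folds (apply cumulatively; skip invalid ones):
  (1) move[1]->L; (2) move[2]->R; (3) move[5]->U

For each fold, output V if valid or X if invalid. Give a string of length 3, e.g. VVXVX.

Answer: XXX

Derivation:
Initial: RRDDDLUUL -> [(0, 0), (1, 0), (2, 0), (2, -1), (2, -2), (2, -3), (1, -3), (1, -2), (1, -1), (0, -1)]
Fold 1: move[1]->L => RLDDDLUUL INVALID (collision), skipped
Fold 2: move[2]->R => RRRDDLUUL INVALID (collision), skipped
Fold 3: move[5]->U => RRDDDUUUL INVALID (collision), skipped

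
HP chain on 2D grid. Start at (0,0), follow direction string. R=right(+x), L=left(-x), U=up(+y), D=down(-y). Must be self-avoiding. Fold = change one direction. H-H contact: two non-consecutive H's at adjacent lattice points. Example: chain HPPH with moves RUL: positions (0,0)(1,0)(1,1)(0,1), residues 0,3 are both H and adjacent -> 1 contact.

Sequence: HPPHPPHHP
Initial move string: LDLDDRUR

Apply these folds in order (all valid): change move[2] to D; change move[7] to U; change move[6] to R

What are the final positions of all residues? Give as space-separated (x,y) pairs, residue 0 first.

Answer: (0,0) (-1,0) (-1,-1) (-1,-2) (-1,-3) (-1,-4) (0,-4) (1,-4) (1,-3)

Derivation:
Initial moves: LDLDDRUR
Fold: move[2]->D => LDDDDRUR (positions: [(0, 0), (-1, 0), (-1, -1), (-1, -2), (-1, -3), (-1, -4), (0, -4), (0, -3), (1, -3)])
Fold: move[7]->U => LDDDDRUU (positions: [(0, 0), (-1, 0), (-1, -1), (-1, -2), (-1, -3), (-1, -4), (0, -4), (0, -3), (0, -2)])
Fold: move[6]->R => LDDDDRRU (positions: [(0, 0), (-1, 0), (-1, -1), (-1, -2), (-1, -3), (-1, -4), (0, -4), (1, -4), (1, -3)])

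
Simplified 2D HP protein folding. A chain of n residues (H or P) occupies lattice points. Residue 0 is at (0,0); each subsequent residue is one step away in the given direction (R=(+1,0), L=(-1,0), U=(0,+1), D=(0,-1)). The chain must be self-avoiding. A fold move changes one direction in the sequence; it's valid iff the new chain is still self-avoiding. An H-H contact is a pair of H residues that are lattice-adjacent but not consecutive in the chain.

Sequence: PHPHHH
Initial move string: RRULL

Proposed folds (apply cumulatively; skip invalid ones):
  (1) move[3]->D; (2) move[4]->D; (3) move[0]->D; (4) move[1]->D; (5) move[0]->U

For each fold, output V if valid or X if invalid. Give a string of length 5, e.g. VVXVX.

Initial: RRULL -> [(0, 0), (1, 0), (2, 0), (2, 1), (1, 1), (0, 1)]
Fold 1: move[3]->D => RRUDL INVALID (collision), skipped
Fold 2: move[4]->D => RRULD INVALID (collision), skipped
Fold 3: move[0]->D => DRULL INVALID (collision), skipped
Fold 4: move[1]->D => RDULL INVALID (collision), skipped
Fold 5: move[0]->U => URULL VALID

Answer: XXXXV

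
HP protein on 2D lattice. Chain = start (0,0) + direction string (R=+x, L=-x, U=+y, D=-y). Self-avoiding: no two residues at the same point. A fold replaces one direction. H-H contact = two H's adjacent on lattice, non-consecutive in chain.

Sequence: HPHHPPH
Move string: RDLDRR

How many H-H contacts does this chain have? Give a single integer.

Positions: [(0, 0), (1, 0), (1, -1), (0, -1), (0, -2), (1, -2), (2, -2)]
H-H contact: residue 0 @(0,0) - residue 3 @(0, -1)

Answer: 1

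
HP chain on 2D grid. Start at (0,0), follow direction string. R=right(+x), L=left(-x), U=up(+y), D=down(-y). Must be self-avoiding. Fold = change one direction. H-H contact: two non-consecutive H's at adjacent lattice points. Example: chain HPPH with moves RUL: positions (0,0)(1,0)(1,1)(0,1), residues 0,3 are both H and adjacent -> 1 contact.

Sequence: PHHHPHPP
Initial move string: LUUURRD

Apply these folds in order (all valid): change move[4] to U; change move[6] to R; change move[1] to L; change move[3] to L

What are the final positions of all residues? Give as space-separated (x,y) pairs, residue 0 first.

Initial moves: LUUURRD
Fold: move[4]->U => LUUUURD (positions: [(0, 0), (-1, 0), (-1, 1), (-1, 2), (-1, 3), (-1, 4), (0, 4), (0, 3)])
Fold: move[6]->R => LUUUURR (positions: [(0, 0), (-1, 0), (-1, 1), (-1, 2), (-1, 3), (-1, 4), (0, 4), (1, 4)])
Fold: move[1]->L => LLUUURR (positions: [(0, 0), (-1, 0), (-2, 0), (-2, 1), (-2, 2), (-2, 3), (-1, 3), (0, 3)])
Fold: move[3]->L => LLULURR (positions: [(0, 0), (-1, 0), (-2, 0), (-2, 1), (-3, 1), (-3, 2), (-2, 2), (-1, 2)])

Answer: (0,0) (-1,0) (-2,0) (-2,1) (-3,1) (-3,2) (-2,2) (-1,2)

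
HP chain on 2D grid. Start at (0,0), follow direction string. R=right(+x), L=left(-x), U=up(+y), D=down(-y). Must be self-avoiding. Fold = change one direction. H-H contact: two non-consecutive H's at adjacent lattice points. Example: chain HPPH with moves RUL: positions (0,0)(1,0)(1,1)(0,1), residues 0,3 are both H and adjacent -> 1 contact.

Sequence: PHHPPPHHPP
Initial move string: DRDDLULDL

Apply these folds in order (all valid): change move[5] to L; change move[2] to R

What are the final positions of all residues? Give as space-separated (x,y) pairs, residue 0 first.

Answer: (0,0) (0,-1) (1,-1) (2,-1) (2,-2) (1,-2) (0,-2) (-1,-2) (-1,-3) (-2,-3)

Derivation:
Initial moves: DRDDLULDL
Fold: move[5]->L => DRDDLLLDL (positions: [(0, 0), (0, -1), (1, -1), (1, -2), (1, -3), (0, -3), (-1, -3), (-2, -3), (-2, -4), (-3, -4)])
Fold: move[2]->R => DRRDLLLDL (positions: [(0, 0), (0, -1), (1, -1), (2, -1), (2, -2), (1, -2), (0, -2), (-1, -2), (-1, -3), (-2, -3)])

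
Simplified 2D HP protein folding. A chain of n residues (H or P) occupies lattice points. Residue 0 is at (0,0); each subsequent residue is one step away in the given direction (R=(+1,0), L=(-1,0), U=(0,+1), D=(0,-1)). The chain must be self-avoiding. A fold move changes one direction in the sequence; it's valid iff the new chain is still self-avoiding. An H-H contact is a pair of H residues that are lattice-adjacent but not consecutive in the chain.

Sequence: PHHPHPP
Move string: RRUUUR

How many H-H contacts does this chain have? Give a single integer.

Answer: 0

Derivation:
Positions: [(0, 0), (1, 0), (2, 0), (2, 1), (2, 2), (2, 3), (3, 3)]
No H-H contacts found.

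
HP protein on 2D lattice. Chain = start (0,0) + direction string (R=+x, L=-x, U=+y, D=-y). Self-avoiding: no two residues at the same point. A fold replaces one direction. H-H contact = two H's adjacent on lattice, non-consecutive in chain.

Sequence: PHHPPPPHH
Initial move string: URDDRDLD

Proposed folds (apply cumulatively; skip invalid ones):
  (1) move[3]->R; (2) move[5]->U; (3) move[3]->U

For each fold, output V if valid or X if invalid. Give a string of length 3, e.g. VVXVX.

Initial: URDDRDLD -> [(0, 0), (0, 1), (1, 1), (1, 0), (1, -1), (2, -1), (2, -2), (1, -2), (1, -3)]
Fold 1: move[3]->R => URDRRDLD VALID
Fold 2: move[5]->U => URDRRULD INVALID (collision), skipped
Fold 3: move[3]->U => URDURDLD INVALID (collision), skipped

Answer: VXX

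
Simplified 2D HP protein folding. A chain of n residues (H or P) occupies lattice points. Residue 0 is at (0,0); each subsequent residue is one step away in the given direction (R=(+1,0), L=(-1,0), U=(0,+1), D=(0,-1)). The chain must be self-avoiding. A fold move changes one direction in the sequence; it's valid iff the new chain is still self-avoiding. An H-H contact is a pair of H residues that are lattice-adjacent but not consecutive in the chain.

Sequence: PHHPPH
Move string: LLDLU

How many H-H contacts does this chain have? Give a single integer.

Positions: [(0, 0), (-1, 0), (-2, 0), (-2, -1), (-3, -1), (-3, 0)]
H-H contact: residue 2 @(-2,0) - residue 5 @(-3, 0)

Answer: 1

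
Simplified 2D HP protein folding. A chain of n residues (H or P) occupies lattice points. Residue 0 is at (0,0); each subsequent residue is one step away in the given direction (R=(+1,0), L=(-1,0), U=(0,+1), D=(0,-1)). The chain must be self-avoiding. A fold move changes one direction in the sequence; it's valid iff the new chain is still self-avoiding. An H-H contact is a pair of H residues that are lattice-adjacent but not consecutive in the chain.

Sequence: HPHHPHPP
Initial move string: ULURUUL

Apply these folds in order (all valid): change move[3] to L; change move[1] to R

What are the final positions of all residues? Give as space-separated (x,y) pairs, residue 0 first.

Initial moves: ULURUUL
Fold: move[3]->L => ULULUUL (positions: [(0, 0), (0, 1), (-1, 1), (-1, 2), (-2, 2), (-2, 3), (-2, 4), (-3, 4)])
Fold: move[1]->R => URULUUL (positions: [(0, 0), (0, 1), (1, 1), (1, 2), (0, 2), (0, 3), (0, 4), (-1, 4)])

Answer: (0,0) (0,1) (1,1) (1,2) (0,2) (0,3) (0,4) (-1,4)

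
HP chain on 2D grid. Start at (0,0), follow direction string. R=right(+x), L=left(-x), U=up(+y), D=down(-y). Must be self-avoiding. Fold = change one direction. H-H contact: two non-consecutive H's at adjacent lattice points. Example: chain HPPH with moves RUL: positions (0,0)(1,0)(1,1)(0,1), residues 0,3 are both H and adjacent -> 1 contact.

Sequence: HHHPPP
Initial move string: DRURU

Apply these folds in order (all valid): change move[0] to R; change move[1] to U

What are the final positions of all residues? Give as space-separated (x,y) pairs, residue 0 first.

Answer: (0,0) (1,0) (1,1) (1,2) (2,2) (2,3)

Derivation:
Initial moves: DRURU
Fold: move[0]->R => RRURU (positions: [(0, 0), (1, 0), (2, 0), (2, 1), (3, 1), (3, 2)])
Fold: move[1]->U => RUURU (positions: [(0, 0), (1, 0), (1, 1), (1, 2), (2, 2), (2, 3)])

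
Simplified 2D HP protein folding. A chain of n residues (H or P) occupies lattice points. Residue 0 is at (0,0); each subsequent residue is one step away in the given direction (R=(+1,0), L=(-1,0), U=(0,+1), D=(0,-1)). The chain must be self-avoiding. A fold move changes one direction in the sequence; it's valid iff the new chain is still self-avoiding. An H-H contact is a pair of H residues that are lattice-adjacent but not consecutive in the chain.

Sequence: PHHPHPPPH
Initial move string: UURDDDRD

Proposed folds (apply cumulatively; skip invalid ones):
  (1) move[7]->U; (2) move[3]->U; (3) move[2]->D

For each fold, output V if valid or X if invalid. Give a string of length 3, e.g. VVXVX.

Initial: UURDDDRD -> [(0, 0), (0, 1), (0, 2), (1, 2), (1, 1), (1, 0), (1, -1), (2, -1), (2, -2)]
Fold 1: move[7]->U => UURDDDRU VALID
Fold 2: move[3]->U => UURUDDRU INVALID (collision), skipped
Fold 3: move[2]->D => UUDDDDRU INVALID (collision), skipped

Answer: VXX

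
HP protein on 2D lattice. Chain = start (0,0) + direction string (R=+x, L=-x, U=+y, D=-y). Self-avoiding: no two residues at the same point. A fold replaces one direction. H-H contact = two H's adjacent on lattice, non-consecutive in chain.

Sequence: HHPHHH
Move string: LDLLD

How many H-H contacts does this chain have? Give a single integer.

Answer: 0

Derivation:
Positions: [(0, 0), (-1, 0), (-1, -1), (-2, -1), (-3, -1), (-3, -2)]
No H-H contacts found.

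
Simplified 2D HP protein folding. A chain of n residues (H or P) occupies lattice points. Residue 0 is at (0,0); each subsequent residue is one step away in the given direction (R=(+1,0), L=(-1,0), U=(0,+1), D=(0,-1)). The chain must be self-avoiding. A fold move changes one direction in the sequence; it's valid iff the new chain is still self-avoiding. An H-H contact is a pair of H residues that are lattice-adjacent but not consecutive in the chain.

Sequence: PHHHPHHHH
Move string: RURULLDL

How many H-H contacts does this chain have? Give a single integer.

Answer: 2

Derivation:
Positions: [(0, 0), (1, 0), (1, 1), (2, 1), (2, 2), (1, 2), (0, 2), (0, 1), (-1, 1)]
H-H contact: residue 2 @(1,1) - residue 7 @(0, 1)
H-H contact: residue 2 @(1,1) - residue 5 @(1, 2)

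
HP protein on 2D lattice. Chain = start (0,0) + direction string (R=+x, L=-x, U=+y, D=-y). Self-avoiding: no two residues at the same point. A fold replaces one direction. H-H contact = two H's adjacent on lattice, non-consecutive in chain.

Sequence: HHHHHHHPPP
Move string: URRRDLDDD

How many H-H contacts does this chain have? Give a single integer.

Answer: 1

Derivation:
Positions: [(0, 0), (0, 1), (1, 1), (2, 1), (3, 1), (3, 0), (2, 0), (2, -1), (2, -2), (2, -3)]
H-H contact: residue 3 @(2,1) - residue 6 @(2, 0)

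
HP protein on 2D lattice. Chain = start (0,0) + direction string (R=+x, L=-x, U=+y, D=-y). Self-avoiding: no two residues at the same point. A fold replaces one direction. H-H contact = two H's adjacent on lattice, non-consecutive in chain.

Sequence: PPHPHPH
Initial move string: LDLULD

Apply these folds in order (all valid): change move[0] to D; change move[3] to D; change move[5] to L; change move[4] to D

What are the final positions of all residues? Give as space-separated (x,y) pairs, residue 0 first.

Initial moves: LDLULD
Fold: move[0]->D => DDLULD (positions: [(0, 0), (0, -1), (0, -2), (-1, -2), (-1, -1), (-2, -1), (-2, -2)])
Fold: move[3]->D => DDLDLD (positions: [(0, 0), (0, -1), (0, -2), (-1, -2), (-1, -3), (-2, -3), (-2, -4)])
Fold: move[5]->L => DDLDLL (positions: [(0, 0), (0, -1), (0, -2), (-1, -2), (-1, -3), (-2, -3), (-3, -3)])
Fold: move[4]->D => DDLDDL (positions: [(0, 0), (0, -1), (0, -2), (-1, -2), (-1, -3), (-1, -4), (-2, -4)])

Answer: (0,0) (0,-1) (0,-2) (-1,-2) (-1,-3) (-1,-4) (-2,-4)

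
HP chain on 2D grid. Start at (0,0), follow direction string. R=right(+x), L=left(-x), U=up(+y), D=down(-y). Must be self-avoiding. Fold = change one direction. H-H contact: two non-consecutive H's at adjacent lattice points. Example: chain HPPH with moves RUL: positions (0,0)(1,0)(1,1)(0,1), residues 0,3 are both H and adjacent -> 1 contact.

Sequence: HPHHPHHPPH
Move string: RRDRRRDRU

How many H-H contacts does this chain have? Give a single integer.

Answer: 1

Derivation:
Positions: [(0, 0), (1, 0), (2, 0), (2, -1), (3, -1), (4, -1), (5, -1), (5, -2), (6, -2), (6, -1)]
H-H contact: residue 6 @(5,-1) - residue 9 @(6, -1)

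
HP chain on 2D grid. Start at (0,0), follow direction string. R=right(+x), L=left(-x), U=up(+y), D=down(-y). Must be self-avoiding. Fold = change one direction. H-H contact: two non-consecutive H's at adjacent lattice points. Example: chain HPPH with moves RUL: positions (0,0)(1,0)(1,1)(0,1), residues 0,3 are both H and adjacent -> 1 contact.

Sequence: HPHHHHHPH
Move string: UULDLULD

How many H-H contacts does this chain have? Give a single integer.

Answer: 2

Derivation:
Positions: [(0, 0), (0, 1), (0, 2), (-1, 2), (-1, 1), (-2, 1), (-2, 2), (-3, 2), (-3, 1)]
H-H contact: residue 3 @(-1,2) - residue 6 @(-2, 2)
H-H contact: residue 5 @(-2,1) - residue 8 @(-3, 1)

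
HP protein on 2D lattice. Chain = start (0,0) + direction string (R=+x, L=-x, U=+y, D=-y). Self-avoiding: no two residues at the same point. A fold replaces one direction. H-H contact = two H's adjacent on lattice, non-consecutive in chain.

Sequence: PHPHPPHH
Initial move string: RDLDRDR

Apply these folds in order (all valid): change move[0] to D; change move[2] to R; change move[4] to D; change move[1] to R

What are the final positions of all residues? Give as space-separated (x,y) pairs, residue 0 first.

Answer: (0,0) (0,-1) (1,-1) (2,-1) (2,-2) (2,-3) (2,-4) (3,-4)

Derivation:
Initial moves: RDLDRDR
Fold: move[0]->D => DDLDRDR (positions: [(0, 0), (0, -1), (0, -2), (-1, -2), (-1, -3), (0, -3), (0, -4), (1, -4)])
Fold: move[2]->R => DDRDRDR (positions: [(0, 0), (0, -1), (0, -2), (1, -2), (1, -3), (2, -3), (2, -4), (3, -4)])
Fold: move[4]->D => DDRDDDR (positions: [(0, 0), (0, -1), (0, -2), (1, -2), (1, -3), (1, -4), (1, -5), (2, -5)])
Fold: move[1]->R => DRRDDDR (positions: [(0, 0), (0, -1), (1, -1), (2, -1), (2, -2), (2, -3), (2, -4), (3, -4)])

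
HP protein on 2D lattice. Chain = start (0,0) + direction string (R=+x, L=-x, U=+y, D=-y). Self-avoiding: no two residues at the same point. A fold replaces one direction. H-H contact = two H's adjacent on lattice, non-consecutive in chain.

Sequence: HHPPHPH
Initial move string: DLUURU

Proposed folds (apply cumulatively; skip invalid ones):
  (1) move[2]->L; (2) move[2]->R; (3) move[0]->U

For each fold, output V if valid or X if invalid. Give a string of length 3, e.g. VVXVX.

Answer: VXV

Derivation:
Initial: DLUURU -> [(0, 0), (0, -1), (-1, -1), (-1, 0), (-1, 1), (0, 1), (0, 2)]
Fold 1: move[2]->L => DLLURU VALID
Fold 2: move[2]->R => DLRURU INVALID (collision), skipped
Fold 3: move[0]->U => ULLURU VALID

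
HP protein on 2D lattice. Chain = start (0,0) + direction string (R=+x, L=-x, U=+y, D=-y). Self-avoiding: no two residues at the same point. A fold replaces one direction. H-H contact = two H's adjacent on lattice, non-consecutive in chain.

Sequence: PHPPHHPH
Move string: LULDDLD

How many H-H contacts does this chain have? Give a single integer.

Answer: 1

Derivation:
Positions: [(0, 0), (-1, 0), (-1, 1), (-2, 1), (-2, 0), (-2, -1), (-3, -1), (-3, -2)]
H-H contact: residue 1 @(-1,0) - residue 4 @(-2, 0)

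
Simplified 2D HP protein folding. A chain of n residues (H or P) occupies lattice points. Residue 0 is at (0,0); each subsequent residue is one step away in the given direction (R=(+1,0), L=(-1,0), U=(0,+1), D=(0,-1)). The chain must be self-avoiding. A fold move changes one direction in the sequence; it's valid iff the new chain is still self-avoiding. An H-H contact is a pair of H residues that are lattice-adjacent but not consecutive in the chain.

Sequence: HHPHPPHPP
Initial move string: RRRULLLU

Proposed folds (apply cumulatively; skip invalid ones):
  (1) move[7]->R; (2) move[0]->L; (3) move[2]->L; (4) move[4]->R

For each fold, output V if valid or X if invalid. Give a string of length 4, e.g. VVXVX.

Initial: RRRULLLU -> [(0, 0), (1, 0), (2, 0), (3, 0), (3, 1), (2, 1), (1, 1), (0, 1), (0, 2)]
Fold 1: move[7]->R => RRRULLLR INVALID (collision), skipped
Fold 2: move[0]->L => LRRULLLU INVALID (collision), skipped
Fold 3: move[2]->L => RRLULLLU INVALID (collision), skipped
Fold 4: move[4]->R => RRRURLLU INVALID (collision), skipped

Answer: XXXX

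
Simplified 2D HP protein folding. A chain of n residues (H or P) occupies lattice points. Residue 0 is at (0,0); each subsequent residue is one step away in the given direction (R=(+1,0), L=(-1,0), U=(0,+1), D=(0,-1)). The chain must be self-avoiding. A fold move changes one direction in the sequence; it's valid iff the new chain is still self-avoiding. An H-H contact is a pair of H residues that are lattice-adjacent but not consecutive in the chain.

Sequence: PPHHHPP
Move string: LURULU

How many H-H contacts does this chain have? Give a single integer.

Positions: [(0, 0), (-1, 0), (-1, 1), (0, 1), (0, 2), (-1, 2), (-1, 3)]
No H-H contacts found.

Answer: 0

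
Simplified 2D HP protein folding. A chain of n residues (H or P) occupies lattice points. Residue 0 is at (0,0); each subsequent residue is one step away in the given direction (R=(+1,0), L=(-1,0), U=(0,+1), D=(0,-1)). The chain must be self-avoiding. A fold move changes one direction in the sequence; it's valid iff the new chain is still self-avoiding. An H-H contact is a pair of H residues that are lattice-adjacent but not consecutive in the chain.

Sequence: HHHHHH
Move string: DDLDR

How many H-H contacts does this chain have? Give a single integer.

Positions: [(0, 0), (0, -1), (0, -2), (-1, -2), (-1, -3), (0, -3)]
H-H contact: residue 2 @(0,-2) - residue 5 @(0, -3)

Answer: 1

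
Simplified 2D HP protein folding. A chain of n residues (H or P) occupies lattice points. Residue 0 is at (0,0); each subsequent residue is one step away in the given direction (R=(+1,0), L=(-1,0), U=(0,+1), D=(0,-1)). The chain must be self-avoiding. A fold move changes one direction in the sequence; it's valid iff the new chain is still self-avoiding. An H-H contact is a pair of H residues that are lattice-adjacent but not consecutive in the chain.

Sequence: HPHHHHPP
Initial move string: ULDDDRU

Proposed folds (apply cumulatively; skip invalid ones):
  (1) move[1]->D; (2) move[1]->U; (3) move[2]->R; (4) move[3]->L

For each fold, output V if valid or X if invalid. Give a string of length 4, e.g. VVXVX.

Answer: XXXX

Derivation:
Initial: ULDDDRU -> [(0, 0), (0, 1), (-1, 1), (-1, 0), (-1, -1), (-1, -2), (0, -2), (0, -1)]
Fold 1: move[1]->D => UDDDDRU INVALID (collision), skipped
Fold 2: move[1]->U => UUDDDRU INVALID (collision), skipped
Fold 3: move[2]->R => ULRDDRU INVALID (collision), skipped
Fold 4: move[3]->L => ULDLDRU INVALID (collision), skipped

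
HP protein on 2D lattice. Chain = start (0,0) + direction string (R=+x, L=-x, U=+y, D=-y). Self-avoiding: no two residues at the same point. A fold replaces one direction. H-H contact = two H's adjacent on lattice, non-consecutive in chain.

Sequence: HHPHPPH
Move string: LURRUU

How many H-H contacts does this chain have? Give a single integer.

Answer: 1

Derivation:
Positions: [(0, 0), (-1, 0), (-1, 1), (0, 1), (1, 1), (1, 2), (1, 3)]
H-H contact: residue 0 @(0,0) - residue 3 @(0, 1)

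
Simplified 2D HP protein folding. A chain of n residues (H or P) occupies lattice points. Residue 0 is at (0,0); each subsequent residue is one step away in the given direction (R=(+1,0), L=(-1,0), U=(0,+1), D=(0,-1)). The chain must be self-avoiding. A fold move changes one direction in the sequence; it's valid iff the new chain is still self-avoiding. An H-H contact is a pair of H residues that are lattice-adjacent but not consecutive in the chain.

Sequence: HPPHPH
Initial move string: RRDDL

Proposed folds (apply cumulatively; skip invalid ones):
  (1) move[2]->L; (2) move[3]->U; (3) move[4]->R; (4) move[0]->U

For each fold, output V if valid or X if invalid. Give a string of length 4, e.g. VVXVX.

Answer: XXVV

Derivation:
Initial: RRDDL -> [(0, 0), (1, 0), (2, 0), (2, -1), (2, -2), (1, -2)]
Fold 1: move[2]->L => RRLDL INVALID (collision), skipped
Fold 2: move[3]->U => RRDUL INVALID (collision), skipped
Fold 3: move[4]->R => RRDDR VALID
Fold 4: move[0]->U => URDDR VALID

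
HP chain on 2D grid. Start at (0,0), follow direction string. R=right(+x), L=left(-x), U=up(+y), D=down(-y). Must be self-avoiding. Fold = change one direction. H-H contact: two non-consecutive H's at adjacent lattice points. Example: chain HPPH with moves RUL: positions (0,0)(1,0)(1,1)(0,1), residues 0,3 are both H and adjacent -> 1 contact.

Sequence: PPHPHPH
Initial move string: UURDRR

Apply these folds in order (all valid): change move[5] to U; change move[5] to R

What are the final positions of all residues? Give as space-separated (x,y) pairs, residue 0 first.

Answer: (0,0) (0,1) (0,2) (1,2) (1,1) (2,1) (3,1)

Derivation:
Initial moves: UURDRR
Fold: move[5]->U => UURDRU (positions: [(0, 0), (0, 1), (0, 2), (1, 2), (1, 1), (2, 1), (2, 2)])
Fold: move[5]->R => UURDRR (positions: [(0, 0), (0, 1), (0, 2), (1, 2), (1, 1), (2, 1), (3, 1)])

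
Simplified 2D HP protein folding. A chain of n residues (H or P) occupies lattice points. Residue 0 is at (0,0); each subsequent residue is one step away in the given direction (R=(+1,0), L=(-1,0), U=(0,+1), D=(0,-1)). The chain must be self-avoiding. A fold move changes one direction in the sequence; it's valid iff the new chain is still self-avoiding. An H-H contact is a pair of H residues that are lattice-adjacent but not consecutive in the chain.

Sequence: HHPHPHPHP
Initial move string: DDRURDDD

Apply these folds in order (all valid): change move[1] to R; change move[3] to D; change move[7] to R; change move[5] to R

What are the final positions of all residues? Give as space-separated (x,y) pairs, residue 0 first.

Answer: (0,0) (0,-1) (1,-1) (2,-1) (2,-2) (3,-2) (4,-2) (4,-3) (5,-3)

Derivation:
Initial moves: DDRURDDD
Fold: move[1]->R => DRRURDDD (positions: [(0, 0), (0, -1), (1, -1), (2, -1), (2, 0), (3, 0), (3, -1), (3, -2), (3, -3)])
Fold: move[3]->D => DRRDRDDD (positions: [(0, 0), (0, -1), (1, -1), (2, -1), (2, -2), (3, -2), (3, -3), (3, -4), (3, -5)])
Fold: move[7]->R => DRRDRDDR (positions: [(0, 0), (0, -1), (1, -1), (2, -1), (2, -2), (3, -2), (3, -3), (3, -4), (4, -4)])
Fold: move[5]->R => DRRDRRDR (positions: [(0, 0), (0, -1), (1, -1), (2, -1), (2, -2), (3, -2), (4, -2), (4, -3), (5, -3)])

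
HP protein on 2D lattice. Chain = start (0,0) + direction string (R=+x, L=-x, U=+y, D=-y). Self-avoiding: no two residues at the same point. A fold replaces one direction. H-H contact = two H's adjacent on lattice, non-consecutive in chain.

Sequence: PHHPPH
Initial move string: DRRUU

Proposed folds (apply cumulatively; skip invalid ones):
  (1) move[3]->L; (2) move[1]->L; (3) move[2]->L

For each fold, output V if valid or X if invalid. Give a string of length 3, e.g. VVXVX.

Answer: XXX

Derivation:
Initial: DRRUU -> [(0, 0), (0, -1), (1, -1), (2, -1), (2, 0), (2, 1)]
Fold 1: move[3]->L => DRRLU INVALID (collision), skipped
Fold 2: move[1]->L => DLRUU INVALID (collision), skipped
Fold 3: move[2]->L => DRLUU INVALID (collision), skipped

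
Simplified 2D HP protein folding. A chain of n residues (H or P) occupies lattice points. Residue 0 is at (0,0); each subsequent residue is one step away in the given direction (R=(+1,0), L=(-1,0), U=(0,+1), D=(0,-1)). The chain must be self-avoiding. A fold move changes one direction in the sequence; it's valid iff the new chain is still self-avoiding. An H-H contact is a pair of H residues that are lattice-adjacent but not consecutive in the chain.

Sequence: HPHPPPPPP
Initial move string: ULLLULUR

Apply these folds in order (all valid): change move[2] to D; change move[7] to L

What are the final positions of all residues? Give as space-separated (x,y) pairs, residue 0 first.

Initial moves: ULLLULUR
Fold: move[2]->D => ULDLULUR (positions: [(0, 0), (0, 1), (-1, 1), (-1, 0), (-2, 0), (-2, 1), (-3, 1), (-3, 2), (-2, 2)])
Fold: move[7]->L => ULDLULUL (positions: [(0, 0), (0, 1), (-1, 1), (-1, 0), (-2, 0), (-2, 1), (-3, 1), (-3, 2), (-4, 2)])

Answer: (0,0) (0,1) (-1,1) (-1,0) (-2,0) (-2,1) (-3,1) (-3,2) (-4,2)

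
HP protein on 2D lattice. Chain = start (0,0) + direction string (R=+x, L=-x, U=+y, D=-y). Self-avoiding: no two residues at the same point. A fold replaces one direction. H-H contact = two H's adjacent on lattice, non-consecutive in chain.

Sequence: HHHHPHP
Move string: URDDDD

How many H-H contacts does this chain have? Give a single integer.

Positions: [(0, 0), (0, 1), (1, 1), (1, 0), (1, -1), (1, -2), (1, -3)]
H-H contact: residue 0 @(0,0) - residue 3 @(1, 0)

Answer: 1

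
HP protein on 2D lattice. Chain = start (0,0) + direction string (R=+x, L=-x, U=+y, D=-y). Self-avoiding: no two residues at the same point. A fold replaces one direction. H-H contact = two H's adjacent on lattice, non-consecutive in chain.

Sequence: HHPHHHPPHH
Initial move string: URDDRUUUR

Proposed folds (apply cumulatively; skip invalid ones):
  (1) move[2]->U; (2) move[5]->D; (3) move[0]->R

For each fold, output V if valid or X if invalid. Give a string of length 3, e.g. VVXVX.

Answer: XXV

Derivation:
Initial: URDDRUUUR -> [(0, 0), (0, 1), (1, 1), (1, 0), (1, -1), (2, -1), (2, 0), (2, 1), (2, 2), (3, 2)]
Fold 1: move[2]->U => URUDRUUUR INVALID (collision), skipped
Fold 2: move[5]->D => URDDRDUUR INVALID (collision), skipped
Fold 3: move[0]->R => RRDDRUUUR VALID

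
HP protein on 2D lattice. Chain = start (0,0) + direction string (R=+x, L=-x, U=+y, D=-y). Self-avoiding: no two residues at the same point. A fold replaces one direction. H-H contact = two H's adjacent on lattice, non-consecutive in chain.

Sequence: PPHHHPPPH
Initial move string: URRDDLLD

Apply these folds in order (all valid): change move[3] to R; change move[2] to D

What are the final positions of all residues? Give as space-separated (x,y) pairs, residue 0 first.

Answer: (0,0) (0,1) (1,1) (1,0) (2,0) (2,-1) (1,-1) (0,-1) (0,-2)

Derivation:
Initial moves: URRDDLLD
Fold: move[3]->R => URRRDLLD (positions: [(0, 0), (0, 1), (1, 1), (2, 1), (3, 1), (3, 0), (2, 0), (1, 0), (1, -1)])
Fold: move[2]->D => URDRDLLD (positions: [(0, 0), (0, 1), (1, 1), (1, 0), (2, 0), (2, -1), (1, -1), (0, -1), (0, -2)])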